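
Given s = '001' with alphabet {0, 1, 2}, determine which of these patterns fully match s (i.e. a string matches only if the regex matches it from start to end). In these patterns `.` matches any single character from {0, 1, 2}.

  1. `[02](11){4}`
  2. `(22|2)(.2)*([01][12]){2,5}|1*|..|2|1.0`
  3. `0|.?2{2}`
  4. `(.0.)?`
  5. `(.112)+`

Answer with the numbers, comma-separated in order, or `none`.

4

1 → no match — must end with '11'
2 → no match
3 → no match
4 → match
5 → no match — must end with '112'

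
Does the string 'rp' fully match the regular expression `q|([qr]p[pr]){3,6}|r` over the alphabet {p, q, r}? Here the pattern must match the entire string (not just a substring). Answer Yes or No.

No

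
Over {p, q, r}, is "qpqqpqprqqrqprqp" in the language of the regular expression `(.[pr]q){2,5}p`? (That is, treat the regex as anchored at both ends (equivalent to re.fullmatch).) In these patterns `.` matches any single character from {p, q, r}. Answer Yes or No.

Yes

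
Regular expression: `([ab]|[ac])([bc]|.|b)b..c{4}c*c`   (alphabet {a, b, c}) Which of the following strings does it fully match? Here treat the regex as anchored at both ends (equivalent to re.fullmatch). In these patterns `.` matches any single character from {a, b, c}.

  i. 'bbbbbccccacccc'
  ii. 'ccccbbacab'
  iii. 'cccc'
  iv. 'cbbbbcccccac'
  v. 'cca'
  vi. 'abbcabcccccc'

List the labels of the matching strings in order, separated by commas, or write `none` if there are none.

i → no match
ii → no match — must end with 'c'
iii → no match
iv → no match
v → no match — must end with 'c'
vi → no match

none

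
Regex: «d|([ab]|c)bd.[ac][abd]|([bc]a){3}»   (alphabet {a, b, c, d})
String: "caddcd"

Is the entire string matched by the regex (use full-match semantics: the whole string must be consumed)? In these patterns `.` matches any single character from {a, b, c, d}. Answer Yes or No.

No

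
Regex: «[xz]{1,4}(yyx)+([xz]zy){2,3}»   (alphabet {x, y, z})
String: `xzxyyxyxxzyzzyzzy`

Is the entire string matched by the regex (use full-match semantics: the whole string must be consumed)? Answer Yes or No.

No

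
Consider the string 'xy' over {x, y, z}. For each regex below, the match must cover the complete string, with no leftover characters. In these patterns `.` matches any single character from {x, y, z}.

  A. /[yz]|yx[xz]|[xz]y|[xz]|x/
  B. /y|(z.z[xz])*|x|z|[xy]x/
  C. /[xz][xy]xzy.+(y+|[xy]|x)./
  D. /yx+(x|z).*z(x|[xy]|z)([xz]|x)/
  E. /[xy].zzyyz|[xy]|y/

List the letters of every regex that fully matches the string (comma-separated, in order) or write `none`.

A → match
B → no match
C → no match
D → no match — must start with 'yx'
E → no match

A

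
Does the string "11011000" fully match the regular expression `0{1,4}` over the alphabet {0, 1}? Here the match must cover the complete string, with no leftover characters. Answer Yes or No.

Every match must start with "0", but "11011000" does not.

No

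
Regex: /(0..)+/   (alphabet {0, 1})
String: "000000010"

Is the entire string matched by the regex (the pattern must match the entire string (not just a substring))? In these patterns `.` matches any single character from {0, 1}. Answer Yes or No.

Yes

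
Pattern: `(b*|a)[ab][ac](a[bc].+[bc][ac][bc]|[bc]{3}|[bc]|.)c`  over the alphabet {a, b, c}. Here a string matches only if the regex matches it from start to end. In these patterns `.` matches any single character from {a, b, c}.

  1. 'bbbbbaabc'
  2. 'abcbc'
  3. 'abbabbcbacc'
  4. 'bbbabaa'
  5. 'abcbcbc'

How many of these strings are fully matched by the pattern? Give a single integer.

3

1 → match
2 → match
3 → no match
4 → no match — must end with 'c'
5 → match
Total matched: 3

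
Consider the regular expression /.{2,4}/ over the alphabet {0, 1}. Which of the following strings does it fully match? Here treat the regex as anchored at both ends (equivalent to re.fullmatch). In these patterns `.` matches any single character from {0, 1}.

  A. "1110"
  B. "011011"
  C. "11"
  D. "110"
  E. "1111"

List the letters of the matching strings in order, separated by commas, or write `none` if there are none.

A → match
B → no match
C → match
D → match
E → match

A, C, D, E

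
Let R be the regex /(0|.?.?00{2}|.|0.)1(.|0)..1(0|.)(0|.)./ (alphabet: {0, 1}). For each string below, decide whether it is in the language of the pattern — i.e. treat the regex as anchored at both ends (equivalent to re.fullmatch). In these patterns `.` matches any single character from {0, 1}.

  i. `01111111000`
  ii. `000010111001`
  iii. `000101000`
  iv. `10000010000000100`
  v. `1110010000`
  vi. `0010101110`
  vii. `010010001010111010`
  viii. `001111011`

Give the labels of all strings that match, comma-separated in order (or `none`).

i → no match
ii → match
iii → no match
iv → no match
v → no match
vi → match
vii → no match
viii → no match

ii, vi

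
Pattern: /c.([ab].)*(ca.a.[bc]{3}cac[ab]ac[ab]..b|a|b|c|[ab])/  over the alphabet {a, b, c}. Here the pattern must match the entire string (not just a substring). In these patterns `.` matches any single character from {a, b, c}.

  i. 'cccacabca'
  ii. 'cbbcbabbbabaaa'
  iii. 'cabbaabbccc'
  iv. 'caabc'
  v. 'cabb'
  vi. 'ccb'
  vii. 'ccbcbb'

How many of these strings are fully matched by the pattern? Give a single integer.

2

i → no match
ii → no match
iii → no match
iv → match
v → no match
vi → match
vii → no match
Total matched: 2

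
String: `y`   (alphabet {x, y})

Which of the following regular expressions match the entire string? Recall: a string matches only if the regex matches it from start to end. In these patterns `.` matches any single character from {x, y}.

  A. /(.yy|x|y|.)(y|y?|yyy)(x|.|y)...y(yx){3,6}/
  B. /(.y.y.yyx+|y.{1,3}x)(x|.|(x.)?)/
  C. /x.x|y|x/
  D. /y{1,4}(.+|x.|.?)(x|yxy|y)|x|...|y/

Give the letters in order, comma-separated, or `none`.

C, D

A → no match — must end with `yx`
B → no match
C → match
D → match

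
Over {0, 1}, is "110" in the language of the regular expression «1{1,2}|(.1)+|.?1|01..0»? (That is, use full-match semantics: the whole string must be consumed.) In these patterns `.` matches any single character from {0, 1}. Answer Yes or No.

No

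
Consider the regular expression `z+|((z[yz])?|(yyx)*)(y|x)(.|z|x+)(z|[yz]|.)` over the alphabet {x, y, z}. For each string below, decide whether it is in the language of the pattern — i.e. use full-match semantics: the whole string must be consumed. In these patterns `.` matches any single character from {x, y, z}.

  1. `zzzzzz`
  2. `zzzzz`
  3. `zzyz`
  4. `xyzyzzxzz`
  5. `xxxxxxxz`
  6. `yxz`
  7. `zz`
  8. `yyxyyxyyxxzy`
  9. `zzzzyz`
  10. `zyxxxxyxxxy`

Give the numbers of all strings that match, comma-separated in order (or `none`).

1, 2, 5, 6, 7, 8

1 → match
2 → match
3 → no match
4 → no match
5 → match
6 → match
7 → match
8 → match
9 → no match
10 → no match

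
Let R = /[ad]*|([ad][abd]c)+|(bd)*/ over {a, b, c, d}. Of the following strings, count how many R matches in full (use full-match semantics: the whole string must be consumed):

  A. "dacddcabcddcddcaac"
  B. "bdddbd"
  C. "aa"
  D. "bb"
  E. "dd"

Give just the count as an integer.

A → match
B → no match
C → match
D → no match
E → match
Total matched: 3

3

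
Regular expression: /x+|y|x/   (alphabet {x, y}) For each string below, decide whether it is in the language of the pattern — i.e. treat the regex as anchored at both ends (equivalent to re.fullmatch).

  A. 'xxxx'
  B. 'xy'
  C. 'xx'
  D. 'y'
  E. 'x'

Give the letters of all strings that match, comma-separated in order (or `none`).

A, C, D, E

A → match
B → no match
C → match
D → match
E → match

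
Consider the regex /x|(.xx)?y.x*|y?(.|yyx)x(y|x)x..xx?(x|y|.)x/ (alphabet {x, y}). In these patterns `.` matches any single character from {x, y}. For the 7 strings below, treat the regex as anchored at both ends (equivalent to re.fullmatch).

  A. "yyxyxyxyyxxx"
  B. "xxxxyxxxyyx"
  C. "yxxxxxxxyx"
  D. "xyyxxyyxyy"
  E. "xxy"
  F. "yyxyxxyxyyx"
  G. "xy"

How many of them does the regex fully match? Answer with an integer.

1

A → no match
B → no match
C → match
D → no match
E → no match
F → no match
G → no match
Total matched: 1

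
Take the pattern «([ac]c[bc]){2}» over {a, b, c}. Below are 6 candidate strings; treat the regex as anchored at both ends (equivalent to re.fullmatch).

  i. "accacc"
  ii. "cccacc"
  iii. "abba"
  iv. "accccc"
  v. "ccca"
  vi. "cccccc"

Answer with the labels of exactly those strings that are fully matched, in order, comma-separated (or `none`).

i. "accacc" → match
ii. "cccacc" → match
iii. "abba" → no match
iv. "accccc" → match
v. "ccca" → no match
vi. "cccccc" → match

i, ii, iv, vi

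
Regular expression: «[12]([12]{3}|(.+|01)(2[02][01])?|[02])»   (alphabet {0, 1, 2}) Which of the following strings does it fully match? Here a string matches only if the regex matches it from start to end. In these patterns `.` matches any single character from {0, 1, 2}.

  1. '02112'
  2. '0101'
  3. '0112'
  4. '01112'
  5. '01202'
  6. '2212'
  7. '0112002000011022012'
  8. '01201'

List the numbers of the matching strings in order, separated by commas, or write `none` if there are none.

6

1 → no match
2 → no match
3 → no match
4 → no match
5 → no match
6 → match
7 → no match
8 → no match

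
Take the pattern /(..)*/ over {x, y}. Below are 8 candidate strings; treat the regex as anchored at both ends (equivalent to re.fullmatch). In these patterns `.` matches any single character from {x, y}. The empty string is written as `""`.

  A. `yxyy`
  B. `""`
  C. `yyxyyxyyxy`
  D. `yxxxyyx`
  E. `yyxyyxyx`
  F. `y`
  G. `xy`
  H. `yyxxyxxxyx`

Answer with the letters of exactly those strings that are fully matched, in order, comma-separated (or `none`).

A → match
B → match
C → match
D → no match
E → match
F → no match
G → match
H → match

A, B, C, E, G, H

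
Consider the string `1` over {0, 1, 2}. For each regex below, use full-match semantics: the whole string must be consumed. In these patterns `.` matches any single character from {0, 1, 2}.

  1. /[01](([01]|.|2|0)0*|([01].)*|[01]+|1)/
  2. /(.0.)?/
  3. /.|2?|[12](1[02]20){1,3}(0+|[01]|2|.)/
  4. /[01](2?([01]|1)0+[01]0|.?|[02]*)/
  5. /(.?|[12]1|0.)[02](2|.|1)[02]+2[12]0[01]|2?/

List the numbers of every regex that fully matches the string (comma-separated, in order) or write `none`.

1 → match
2 → no match
3 → match
4 → match
5 → no match

1, 3, 4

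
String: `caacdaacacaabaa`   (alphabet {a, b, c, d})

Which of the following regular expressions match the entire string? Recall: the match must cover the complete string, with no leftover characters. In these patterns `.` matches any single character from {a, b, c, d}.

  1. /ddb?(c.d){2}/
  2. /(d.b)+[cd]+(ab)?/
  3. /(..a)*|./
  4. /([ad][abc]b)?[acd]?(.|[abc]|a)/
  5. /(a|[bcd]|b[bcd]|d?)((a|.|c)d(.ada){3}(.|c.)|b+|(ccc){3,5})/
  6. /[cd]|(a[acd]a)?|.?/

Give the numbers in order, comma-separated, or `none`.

3

1 → no match — must start with `dd`
2 → no match — must start with `d`
3 → match
4 → no match
5 → no match
6 → no match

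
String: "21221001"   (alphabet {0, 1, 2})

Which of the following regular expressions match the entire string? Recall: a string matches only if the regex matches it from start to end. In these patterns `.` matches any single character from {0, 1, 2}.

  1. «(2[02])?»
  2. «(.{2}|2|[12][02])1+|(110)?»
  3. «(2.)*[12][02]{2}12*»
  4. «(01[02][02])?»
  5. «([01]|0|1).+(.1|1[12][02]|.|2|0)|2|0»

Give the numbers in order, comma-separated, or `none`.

3

1 → no match
2 → no match
3 → match
4 → no match
5 → no match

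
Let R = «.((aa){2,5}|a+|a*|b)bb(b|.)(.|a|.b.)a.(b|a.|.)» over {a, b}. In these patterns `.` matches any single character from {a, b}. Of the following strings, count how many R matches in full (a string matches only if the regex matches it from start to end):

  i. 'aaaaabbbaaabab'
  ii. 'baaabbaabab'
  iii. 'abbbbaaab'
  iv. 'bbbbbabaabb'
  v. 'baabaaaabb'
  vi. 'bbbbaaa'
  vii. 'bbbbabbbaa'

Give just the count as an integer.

i → no match
ii → no match
iii → match
iv → match
v → no match
vi → no match
vii → no match
Total matched: 2

2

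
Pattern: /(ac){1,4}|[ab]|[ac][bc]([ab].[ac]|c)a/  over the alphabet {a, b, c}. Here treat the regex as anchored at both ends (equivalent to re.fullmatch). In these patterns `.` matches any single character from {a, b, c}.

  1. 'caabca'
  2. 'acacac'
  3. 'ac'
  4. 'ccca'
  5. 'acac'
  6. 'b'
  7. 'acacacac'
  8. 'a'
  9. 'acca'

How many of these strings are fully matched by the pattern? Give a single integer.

8

1. 'caabca' → no match
2. 'acacac' → match
3. 'ac' → match
4. 'ccca' → match
5. 'acac' → match
6. 'b' → match
7. 'acacacac' → match
8. 'a' → match
9. 'acca' → match
Total matched: 8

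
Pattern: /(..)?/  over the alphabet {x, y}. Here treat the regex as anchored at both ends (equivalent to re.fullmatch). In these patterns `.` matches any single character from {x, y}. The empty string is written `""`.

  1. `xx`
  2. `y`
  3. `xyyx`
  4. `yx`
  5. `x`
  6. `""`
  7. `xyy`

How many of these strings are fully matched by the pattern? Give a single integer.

1. `xx` → match
2. `y` → no match
3. `xyyx` → no match
4. `yx` → match
5. `x` → no match
6. `""` → match
7. `xyy` → no match
Total matched: 3

3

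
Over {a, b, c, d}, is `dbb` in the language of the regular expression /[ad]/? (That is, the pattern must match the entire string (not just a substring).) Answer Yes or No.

No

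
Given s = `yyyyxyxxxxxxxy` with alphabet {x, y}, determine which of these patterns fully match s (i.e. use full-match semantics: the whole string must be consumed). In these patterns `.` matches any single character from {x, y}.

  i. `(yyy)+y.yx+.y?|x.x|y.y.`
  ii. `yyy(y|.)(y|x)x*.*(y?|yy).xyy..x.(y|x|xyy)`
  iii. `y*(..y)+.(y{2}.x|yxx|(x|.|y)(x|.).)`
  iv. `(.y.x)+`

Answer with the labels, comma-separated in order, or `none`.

i

i → match
ii → no match
iii → no match
iv → no match — must end with `x`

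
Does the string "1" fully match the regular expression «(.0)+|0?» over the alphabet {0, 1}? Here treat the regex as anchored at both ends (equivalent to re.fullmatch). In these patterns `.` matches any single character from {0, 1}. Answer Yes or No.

No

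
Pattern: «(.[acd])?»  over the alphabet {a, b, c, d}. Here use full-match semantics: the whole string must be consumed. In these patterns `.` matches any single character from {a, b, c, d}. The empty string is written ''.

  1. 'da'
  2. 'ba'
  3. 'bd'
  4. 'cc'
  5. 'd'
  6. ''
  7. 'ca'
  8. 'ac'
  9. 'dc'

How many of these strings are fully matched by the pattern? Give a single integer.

1 → match
2 → match
3 → match
4 → match
5 → no match
6 → match
7 → match
8 → match
9 → match
Total matched: 8

8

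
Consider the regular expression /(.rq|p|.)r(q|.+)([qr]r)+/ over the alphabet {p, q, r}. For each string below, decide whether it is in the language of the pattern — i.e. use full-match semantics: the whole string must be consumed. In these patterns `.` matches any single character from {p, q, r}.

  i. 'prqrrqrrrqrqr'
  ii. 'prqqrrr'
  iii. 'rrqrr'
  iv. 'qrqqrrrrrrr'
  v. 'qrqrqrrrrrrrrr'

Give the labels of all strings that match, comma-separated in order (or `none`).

i → match
ii. 'prqqrrr' → match
iii. 'rrqrr' → match
iv. 'qrqqrrrrrrr' → match
v → match

i, ii, iii, iv, v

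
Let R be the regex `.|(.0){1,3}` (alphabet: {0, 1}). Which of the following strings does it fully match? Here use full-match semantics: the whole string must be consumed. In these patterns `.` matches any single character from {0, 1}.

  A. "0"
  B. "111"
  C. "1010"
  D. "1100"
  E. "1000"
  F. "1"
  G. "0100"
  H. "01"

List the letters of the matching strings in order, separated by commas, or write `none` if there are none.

A, C, E, F

A. "0" → match
B. "111" → no match
C. "1010" → match
D. "1100" → no match
E. "1000" → match
F. "1" → match
G. "0100" → no match
H. "01" → no match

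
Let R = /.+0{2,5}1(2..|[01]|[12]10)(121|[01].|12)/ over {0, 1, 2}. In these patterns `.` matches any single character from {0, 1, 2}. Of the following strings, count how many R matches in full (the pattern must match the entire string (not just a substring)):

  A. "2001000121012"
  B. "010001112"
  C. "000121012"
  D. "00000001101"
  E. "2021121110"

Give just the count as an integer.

4

A → match
B → match
C → match
D → match
E → no match
Total matched: 4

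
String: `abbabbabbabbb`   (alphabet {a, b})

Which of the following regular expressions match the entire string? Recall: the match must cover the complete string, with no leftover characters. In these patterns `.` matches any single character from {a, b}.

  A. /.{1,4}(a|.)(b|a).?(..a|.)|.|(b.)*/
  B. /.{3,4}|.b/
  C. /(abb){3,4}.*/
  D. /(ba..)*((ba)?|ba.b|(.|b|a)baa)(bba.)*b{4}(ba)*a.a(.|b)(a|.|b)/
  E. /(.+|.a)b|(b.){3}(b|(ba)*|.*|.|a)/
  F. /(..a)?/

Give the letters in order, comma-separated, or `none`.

A → no match
B → no match
C → match
D → no match
E → match
F → no match

C, E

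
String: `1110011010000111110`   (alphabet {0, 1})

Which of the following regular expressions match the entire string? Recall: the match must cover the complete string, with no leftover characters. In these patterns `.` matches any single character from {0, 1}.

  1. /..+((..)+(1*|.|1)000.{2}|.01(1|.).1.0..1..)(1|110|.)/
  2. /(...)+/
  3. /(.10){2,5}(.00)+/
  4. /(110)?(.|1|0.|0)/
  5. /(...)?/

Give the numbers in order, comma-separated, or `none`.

1 → match
2 → no match
3 → no match — must end with `00`
4 → no match
5 → no match

1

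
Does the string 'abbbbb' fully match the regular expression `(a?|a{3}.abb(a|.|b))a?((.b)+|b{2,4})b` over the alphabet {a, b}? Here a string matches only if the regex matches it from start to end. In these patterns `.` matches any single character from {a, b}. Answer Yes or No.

Yes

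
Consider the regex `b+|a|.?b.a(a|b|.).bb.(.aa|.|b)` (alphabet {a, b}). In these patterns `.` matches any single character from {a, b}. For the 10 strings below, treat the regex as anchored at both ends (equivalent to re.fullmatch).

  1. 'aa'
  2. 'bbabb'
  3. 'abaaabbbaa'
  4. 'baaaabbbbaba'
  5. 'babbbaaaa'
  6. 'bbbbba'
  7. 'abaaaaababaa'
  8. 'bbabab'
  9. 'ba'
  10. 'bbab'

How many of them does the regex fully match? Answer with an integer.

1 → no match
2 → no match
3 → match
4 → no match
5 → no match
6 → no match
7 → no match
8 → no match
9 → no match
10 → no match
Total matched: 1

1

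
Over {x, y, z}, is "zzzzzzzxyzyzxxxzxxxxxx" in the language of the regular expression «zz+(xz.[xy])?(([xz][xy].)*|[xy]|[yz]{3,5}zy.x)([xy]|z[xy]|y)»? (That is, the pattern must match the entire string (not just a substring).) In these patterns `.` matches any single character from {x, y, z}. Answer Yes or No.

Yes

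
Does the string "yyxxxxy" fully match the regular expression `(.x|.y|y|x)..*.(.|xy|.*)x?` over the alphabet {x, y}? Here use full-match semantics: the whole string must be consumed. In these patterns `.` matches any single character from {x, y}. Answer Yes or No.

Yes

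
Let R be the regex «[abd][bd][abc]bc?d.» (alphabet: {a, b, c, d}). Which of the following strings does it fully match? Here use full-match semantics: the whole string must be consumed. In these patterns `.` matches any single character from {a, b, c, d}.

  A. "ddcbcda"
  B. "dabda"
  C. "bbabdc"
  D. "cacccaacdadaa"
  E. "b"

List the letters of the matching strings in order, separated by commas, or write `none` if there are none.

A. "ddcbcda" → match
B. "dabda" → no match
C. "bbabdc" → match
D → no match
E. "b" → no match

A, C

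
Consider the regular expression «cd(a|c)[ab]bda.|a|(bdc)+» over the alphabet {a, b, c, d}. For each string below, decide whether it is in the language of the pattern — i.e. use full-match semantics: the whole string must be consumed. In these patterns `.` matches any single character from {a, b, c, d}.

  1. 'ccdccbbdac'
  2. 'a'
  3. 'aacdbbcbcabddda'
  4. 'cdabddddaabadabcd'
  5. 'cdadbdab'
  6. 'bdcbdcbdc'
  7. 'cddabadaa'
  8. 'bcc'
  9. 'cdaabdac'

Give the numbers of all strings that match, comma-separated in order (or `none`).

2, 6, 9

1 → no match
2 → match
3 → no match
4 → no match
5 → no match
6 → match
7 → no match
8 → no match
9 → match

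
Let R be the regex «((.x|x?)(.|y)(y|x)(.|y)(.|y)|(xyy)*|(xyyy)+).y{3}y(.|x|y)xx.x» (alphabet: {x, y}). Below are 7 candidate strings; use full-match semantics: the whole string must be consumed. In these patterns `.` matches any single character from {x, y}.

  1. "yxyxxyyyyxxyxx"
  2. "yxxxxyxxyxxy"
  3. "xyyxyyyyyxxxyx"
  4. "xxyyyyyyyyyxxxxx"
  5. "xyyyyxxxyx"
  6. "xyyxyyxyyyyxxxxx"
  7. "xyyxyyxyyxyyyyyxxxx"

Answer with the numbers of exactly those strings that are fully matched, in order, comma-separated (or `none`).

3, 4, 5, 6, 7

1 → no match
2. "yxxxxyxxyxxy" → no match — must end with "x"
3 → match
4 → match
5. "xyyyyxxxyx" → match
6 → match
7 → match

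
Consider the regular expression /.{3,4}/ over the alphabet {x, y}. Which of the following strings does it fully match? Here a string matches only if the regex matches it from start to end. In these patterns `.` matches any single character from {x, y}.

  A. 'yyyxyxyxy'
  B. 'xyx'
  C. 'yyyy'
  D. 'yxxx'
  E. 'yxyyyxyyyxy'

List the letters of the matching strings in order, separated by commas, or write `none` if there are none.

B, C, D

A. 'yyyxyxyxy' → no match
B. 'xyx' → match
C. 'yyyy' → match
D. 'yxxx' → match
E. 'yxyyyxyyyxy' → no match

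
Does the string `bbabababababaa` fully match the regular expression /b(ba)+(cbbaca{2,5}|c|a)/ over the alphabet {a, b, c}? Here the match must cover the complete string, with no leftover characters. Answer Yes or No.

Yes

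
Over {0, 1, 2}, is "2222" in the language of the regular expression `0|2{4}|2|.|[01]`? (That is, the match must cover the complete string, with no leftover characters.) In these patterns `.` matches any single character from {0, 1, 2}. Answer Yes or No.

Yes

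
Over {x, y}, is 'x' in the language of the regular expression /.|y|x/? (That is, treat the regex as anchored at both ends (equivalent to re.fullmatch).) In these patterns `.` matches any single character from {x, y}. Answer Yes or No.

Yes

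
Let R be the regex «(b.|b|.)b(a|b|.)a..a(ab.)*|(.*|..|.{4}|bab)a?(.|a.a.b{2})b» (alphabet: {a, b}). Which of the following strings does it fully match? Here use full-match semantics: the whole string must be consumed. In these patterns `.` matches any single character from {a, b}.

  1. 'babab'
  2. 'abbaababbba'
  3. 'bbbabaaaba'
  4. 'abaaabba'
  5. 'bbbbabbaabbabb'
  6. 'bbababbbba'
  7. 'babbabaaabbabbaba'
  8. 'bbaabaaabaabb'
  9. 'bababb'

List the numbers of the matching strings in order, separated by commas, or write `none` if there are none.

1, 3, 5, 7, 8, 9

1 → match
2 → no match
3 → match
4 → no match
5 → match
6 → no match
7 → match
8 → match
9 → match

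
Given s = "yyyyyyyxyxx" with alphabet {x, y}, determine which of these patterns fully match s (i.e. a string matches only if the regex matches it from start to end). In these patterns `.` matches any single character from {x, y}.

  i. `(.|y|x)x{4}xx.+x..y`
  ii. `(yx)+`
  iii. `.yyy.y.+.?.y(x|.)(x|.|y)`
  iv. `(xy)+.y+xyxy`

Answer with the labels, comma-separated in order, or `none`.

i → no match — must end with "y"
ii → no match — must start with "yx"
iii → match
iv → no match — must start with "xy"

iii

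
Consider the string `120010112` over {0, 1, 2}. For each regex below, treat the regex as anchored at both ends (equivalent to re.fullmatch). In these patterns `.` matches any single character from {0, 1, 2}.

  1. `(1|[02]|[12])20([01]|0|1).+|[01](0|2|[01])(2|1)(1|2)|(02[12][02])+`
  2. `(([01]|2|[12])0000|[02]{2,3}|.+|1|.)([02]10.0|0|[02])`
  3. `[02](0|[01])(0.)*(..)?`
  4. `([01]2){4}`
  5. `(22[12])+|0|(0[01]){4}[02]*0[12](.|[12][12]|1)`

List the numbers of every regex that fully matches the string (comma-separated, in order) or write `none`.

1 → match
2 → match
3 → no match
4 → no match
5 → no match

1, 2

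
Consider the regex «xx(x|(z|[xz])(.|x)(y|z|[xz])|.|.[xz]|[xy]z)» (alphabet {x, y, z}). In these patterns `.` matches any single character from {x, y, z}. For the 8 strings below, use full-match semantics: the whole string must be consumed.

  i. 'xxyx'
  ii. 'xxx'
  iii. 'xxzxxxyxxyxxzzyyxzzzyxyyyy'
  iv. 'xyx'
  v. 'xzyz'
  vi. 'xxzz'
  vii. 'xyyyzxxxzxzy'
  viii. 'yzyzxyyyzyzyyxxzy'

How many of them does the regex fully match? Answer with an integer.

i → match
ii → match
iii → no match
iv → no match — must start with 'xx'
v → no match — must start with 'xx'
vi → match
vii → no match — must start with 'xx'
viii → no match — must start with 'xx'
Total matched: 3

3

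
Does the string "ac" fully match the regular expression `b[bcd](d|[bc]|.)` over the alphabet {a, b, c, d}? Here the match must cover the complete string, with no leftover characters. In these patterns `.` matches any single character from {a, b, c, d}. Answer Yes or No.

Every match must start with "b", but "ac" does not.

No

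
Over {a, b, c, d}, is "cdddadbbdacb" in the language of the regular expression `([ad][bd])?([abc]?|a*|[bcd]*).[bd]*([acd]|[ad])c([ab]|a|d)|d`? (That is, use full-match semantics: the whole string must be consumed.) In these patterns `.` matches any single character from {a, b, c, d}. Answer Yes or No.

Yes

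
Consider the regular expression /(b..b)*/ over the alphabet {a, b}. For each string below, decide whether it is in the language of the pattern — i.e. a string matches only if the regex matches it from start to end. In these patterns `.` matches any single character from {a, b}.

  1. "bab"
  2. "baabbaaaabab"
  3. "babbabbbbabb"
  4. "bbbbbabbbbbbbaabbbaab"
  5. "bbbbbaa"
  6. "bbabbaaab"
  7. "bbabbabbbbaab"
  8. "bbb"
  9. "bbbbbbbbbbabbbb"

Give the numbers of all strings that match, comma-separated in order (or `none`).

1 → no match
2 → no match
3 → no match
4 → no match
5 → no match
6 → no match
7 → no match
8 → no match
9 → no match

none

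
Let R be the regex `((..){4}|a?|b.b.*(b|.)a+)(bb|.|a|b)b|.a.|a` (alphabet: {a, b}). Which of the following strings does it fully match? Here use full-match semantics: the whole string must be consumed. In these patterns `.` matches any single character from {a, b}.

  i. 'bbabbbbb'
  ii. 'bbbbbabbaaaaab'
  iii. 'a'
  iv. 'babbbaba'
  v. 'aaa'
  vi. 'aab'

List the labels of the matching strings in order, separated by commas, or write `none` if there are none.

i → no match
ii → match
iii → match
iv → no match
v → match
vi → match

ii, iii, v, vi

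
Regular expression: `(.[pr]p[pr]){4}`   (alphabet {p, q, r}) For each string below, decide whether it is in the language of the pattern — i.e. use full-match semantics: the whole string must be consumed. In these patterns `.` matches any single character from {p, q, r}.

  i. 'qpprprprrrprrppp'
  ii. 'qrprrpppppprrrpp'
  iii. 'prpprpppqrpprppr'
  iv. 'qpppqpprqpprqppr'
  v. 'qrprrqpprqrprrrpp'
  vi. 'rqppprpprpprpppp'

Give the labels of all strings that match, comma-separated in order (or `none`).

i, ii, iii, iv

i → match
ii → match
iii → match
iv → match
v → no match
vi → no match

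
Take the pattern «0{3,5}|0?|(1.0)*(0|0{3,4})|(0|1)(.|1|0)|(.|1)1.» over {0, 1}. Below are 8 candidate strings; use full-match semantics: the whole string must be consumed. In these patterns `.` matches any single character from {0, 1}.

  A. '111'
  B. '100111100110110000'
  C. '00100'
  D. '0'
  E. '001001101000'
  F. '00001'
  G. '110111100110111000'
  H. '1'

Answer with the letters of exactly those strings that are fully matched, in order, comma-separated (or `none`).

A → match
B → no match
C → no match
D → match
E → no match
F → no match
G → no match
H → no match

A, D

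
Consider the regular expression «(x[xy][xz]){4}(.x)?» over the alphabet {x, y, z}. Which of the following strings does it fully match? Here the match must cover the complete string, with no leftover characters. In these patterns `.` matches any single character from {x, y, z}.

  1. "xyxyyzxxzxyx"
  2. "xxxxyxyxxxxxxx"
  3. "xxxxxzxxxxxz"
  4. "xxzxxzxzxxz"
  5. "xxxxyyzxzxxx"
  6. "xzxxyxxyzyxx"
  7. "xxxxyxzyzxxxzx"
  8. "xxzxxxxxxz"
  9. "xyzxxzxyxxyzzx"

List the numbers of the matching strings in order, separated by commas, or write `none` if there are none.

1. "xyxyyzxxzxyx" → no match
2 → no match
3. "xxxxxzxxxxxz" → match
4. "xxzxxzxzxxz" → no match
5. "xxxxyyzxzxxx" → no match
6. "xzxxyxxyzyxx" → no match
7 → no match
8. "xxzxxxxxxz" → no match
9 → match

3, 9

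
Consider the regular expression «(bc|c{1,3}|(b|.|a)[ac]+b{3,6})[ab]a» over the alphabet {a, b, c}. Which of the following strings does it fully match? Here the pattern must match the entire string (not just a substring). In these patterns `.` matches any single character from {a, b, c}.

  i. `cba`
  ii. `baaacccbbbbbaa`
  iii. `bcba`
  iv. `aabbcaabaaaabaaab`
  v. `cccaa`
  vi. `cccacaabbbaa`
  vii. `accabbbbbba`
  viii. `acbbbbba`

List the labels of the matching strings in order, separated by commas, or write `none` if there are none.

i, ii, iii, v, vi, vii, viii

i → match
ii → match
iii → match
iv → no match — must end with `a`
v → match
vi → match
vii → match
viii → match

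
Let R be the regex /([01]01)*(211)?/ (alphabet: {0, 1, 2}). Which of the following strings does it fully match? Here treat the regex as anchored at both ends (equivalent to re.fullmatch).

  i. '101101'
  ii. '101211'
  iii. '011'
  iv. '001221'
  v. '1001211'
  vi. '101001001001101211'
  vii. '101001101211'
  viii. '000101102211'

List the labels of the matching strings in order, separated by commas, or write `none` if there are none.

i → match
ii → match
iii → no match
iv → no match
v → no match
vi → match
vii → match
viii → no match

i, ii, vi, vii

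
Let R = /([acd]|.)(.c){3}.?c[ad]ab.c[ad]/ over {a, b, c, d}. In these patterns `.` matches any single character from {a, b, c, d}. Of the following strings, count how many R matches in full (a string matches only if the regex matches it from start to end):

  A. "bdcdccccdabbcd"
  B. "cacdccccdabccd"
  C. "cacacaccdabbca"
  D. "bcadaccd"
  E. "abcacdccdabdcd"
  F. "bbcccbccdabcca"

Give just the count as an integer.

A → match
B → match
C → match
D → no match
E → match
F → match
Total matched: 5

5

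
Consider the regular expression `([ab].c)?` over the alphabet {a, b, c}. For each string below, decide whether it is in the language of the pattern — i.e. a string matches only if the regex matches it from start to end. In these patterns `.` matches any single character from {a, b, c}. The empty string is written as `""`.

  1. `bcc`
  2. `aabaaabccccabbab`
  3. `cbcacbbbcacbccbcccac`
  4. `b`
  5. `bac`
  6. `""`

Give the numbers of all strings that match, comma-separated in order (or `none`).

1, 5, 6

1 → match
2 → no match
3 → no match
4 → no match
5 → match
6 → match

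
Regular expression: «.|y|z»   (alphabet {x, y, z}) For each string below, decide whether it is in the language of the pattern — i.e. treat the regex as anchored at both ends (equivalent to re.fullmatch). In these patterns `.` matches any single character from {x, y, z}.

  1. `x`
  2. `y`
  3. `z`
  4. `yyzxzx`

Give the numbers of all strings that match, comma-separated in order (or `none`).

1, 2, 3

1 → match
2 → match
3 → match
4 → no match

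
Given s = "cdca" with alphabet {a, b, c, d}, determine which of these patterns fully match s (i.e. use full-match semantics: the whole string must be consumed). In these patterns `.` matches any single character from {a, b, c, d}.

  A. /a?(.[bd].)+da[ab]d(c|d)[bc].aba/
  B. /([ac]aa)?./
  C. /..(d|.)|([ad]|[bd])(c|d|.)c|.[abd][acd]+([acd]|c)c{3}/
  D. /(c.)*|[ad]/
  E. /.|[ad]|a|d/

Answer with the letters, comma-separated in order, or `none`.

D

A → no match — must end with "aba"
B → no match
C → no match
D → match
E → no match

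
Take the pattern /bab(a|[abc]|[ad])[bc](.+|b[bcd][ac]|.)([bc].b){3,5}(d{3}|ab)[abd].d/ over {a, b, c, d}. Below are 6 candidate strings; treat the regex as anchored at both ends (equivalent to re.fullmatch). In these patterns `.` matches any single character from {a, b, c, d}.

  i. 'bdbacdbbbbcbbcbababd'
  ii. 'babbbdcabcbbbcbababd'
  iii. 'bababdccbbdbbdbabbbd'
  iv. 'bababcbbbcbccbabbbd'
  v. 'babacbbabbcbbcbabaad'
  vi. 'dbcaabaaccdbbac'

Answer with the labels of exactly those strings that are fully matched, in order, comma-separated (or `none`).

i → no match — must start with 'bab'
ii → match
iii → match
iv → no match
v → match
vi → no match — must start with 'bab'

ii, iii, v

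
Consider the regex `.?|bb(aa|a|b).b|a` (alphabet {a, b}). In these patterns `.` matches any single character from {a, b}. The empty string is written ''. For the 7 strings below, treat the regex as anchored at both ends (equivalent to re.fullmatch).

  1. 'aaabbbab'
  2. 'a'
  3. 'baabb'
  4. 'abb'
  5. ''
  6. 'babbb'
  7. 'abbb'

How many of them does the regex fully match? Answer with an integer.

1 → no match
2 → match
3 → no match
4 → no match
5 → match
6 → no match
7 → no match
Total matched: 2

2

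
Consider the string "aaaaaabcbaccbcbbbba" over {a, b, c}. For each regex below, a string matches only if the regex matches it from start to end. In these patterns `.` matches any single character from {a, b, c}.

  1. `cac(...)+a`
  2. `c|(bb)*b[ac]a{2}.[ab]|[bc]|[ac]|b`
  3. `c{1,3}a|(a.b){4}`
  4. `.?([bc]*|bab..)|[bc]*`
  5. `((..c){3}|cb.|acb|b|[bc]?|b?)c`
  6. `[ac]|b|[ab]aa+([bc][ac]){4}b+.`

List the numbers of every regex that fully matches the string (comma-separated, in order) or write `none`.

1 → no match — must start with "cac"
2 → no match
3 → no match
4 → no match
5 → no match — must end with "c"
6 → match

6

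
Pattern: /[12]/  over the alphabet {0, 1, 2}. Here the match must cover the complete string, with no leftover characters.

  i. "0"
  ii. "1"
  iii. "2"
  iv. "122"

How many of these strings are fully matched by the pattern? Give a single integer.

2

i → no match
ii → match
iii → match
iv → no match
Total matched: 2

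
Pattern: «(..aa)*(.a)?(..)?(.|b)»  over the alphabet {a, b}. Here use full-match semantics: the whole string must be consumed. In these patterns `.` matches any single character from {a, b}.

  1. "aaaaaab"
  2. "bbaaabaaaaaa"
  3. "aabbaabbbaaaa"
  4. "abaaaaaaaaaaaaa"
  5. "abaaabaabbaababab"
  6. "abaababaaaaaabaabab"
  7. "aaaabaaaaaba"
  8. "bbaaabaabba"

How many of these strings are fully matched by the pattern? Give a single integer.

4

1. "aaaaaab" → match
2. "bbaaabaaaaaa" → no match
3 → no match
4 → match
5 → match
6 → no match
7. "aaaabaaaaaba" → no match
8. "bbaaabaabba" → match
Total matched: 4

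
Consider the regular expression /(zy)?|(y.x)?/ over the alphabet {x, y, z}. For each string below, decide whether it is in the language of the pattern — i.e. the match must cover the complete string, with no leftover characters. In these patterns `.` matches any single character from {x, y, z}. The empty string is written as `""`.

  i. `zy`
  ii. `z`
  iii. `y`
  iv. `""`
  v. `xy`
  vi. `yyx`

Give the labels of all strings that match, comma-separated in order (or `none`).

i → match
ii → no match
iii → no match
iv → match
v → no match
vi → match

i, iv, vi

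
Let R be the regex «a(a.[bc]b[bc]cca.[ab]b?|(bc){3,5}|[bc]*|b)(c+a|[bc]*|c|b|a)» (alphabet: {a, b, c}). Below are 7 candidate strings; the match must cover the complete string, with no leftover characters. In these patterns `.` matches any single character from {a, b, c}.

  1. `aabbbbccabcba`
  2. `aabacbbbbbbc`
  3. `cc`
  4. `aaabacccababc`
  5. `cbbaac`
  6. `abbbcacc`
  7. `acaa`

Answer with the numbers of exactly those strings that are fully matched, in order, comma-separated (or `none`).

1 → no match
2 → no match
3 → no match — must start with `a`
4 → no match
5 → no match — must start with `a`
6 → no match
7 → no match

none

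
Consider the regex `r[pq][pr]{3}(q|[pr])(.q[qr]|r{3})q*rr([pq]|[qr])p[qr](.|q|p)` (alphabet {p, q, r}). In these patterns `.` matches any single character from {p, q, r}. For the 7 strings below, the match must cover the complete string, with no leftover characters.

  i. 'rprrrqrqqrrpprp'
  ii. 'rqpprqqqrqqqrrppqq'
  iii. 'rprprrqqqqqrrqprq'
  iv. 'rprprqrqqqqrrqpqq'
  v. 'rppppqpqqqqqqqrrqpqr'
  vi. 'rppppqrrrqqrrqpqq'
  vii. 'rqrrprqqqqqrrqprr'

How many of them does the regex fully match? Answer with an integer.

7

i → match
ii → match
iii → match
iv → match
v → match
vi → match
vii → match
Total matched: 7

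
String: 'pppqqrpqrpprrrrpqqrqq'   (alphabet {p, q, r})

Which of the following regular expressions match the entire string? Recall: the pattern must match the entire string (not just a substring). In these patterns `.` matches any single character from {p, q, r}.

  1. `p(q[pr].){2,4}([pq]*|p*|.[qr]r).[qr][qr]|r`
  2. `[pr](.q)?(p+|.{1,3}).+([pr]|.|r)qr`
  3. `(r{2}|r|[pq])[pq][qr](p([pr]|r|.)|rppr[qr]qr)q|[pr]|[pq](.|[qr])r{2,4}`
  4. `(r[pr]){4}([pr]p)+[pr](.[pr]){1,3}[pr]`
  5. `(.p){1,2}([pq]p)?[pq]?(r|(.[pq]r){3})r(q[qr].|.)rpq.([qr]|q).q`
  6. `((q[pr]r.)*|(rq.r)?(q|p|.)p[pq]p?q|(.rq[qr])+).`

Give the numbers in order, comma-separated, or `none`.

1 → no match
2 → no match — must end with 'qr'
3 → no match
4 → no match — must start with 'r'
5 → match
6 → no match

5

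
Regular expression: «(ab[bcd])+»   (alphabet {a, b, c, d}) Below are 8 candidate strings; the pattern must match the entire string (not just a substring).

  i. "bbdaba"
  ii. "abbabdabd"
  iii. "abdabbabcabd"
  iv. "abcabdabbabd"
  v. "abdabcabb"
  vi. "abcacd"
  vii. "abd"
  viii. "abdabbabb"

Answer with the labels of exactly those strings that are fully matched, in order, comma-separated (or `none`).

ii, iii, iv, v, vii, viii

i → no match — must start with "ab"
ii → match
iii → match
iv → match
v → match
vi → no match
vii → match
viii → match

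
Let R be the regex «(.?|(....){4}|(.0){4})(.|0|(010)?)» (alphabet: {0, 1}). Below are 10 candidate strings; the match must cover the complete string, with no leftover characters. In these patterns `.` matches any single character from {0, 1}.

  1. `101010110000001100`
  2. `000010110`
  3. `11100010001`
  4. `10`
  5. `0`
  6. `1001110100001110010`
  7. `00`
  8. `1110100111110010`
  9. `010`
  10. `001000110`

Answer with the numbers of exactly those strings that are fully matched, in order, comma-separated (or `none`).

1 → no match
2. `000010110` → no match
3. `11100010001` → no match
4. `10` → match
5. `0` → match
6 → match
7. `00` → match
8 → match
9. `010` → match
10. `001000110` → no match

4, 5, 6, 7, 8, 9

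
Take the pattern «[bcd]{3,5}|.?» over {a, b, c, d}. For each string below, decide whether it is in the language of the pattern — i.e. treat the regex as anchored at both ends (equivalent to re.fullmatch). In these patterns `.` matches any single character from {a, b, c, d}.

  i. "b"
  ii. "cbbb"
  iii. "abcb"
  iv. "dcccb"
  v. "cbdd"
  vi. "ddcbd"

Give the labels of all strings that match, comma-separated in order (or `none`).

i → match
ii → match
iii → no match
iv → match
v → match
vi → match

i, ii, iv, v, vi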